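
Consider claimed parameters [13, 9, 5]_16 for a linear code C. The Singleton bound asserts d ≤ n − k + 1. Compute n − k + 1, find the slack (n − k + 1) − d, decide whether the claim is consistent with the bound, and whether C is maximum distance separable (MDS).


Singleton RHS = n − k + 1 = 5, slack = 0, bound satisfied, MDS.

Singleton bound: d ≤ n − k + 1.
Here n = 13, k = 9, so n − k + 1 = 5.
Given d = 5, check d ≤ 5: YES.
Slack = (n − k + 1) − d = 0.
The code is MDS (slack = 0).
Description: the claimed parameters are [13, 9, 5]_16; such a code would be MDS (meets Singleton bound).


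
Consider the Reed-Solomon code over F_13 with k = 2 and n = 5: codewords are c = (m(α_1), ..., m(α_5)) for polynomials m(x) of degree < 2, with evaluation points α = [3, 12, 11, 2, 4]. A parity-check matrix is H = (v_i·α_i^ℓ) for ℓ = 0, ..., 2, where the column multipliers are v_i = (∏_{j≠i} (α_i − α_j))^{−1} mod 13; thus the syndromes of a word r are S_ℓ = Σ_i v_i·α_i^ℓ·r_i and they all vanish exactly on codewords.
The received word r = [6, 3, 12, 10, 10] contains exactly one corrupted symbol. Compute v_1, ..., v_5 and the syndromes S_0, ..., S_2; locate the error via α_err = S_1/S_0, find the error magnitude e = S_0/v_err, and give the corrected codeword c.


S = (9, 5, 10), error at position 4, error magnitude e = 8, c = [6, 3, 12, 2, 10].

Step 1: column multipliers v_i = (∏_{j≠i}(α_i − α_j))^{−1} mod 13.
  i = 1 (α = 3): (3−12)(3−11)(3−2)(3−4) = (−9)·(−8)·1·(−1) = −72 ≡ 6, so v_1 = 6^{−1} = 11 (mod 13).
  i = 2 (α = 12): (12−3)(12−11)(12−2)(12−4) = 9·1·10·8 = 720 ≡ 5, so v_2 = 5^{−1} = 8 (mod 13).
  i = 3 (α = 11): (11−3)(11−12)(11−2)(11−4) = 8·(−1)·9·7 = −504 ≡ 3, so v_3 = 3^{−1} = 9 (mod 13).
  i = 4 (α = 2): (2−3)(2−12)(2−11)(2−4) = (−1)·(−10)·(−9)·(−2) = 180 ≡ 11, so v_4 = 11^{−1} = 6 (mod 13).
  i = 5 (α = 4): (4−3)(4−12)(4−11)(4−2) = 1·(−8)·(−7)·2 = 112 ≡ 8, so v_5 = 8^{−1} = 5 (mod 13).
  v = [11, 8, 9, 6, 5].
Step 2: syndromes of r = [6, 3, 12, 10, 10] (all sums mod 13).
  S_0 = Σ v_i r_i = 11·6 + 8·3 + 9·12 + 6·10 + 5·10 = 308 ≡ 9.
  S_1 = Σ v_i α_i r_i = 11·3·6 + 8·12·3 + 9·11·12 + 6·2·10 + 5·4·10 = 1994 ≡ 5.
  α_i^2 mod 13 = [9, 1, 4, 4, 3].
  S_2 = Σ v_i α_i^2 r_i = 11·9·6 + 8·1·3 + 9·4·12 + 6·4·10 + 5·3·10 = 1440 ≡ 10.
  S = (9, 5, 10) ≠ 0, so r is not a codeword (an error is present).
Step 3: locate the error. For a single error e at position i, S_ℓ = v_i·e·α_i^ℓ, so α_err = S_1/S_0.
  S_0^{−1} = 9^{−1} = 3 (mod 13), so α_err = 5·3 = 15 ≡ 2 = α_4. Error position i = 4.
  Consistency check: S_2/S_1 = 10·8 = 80 ≡ 2 = α_err ✓ (single-error assumption holds).
Step 4: error magnitude e = S_0/v_4 = S_0·∏_{j≠4}(α_4 − α_j) = 9·11 = 99 ≡ 8 (mod 13).
Step 5: correct position 4: c_4 = r_4 − e = 10 − 8 ≡ 2 (mod 13). Hence c = [6, 3, 12, 2, 10].
  Check: interpolating c through the α_i gives m(x) = 7 + 4·x (degree < 2) with m(α_i) = c_i for every i, so c is indeed a codeword.


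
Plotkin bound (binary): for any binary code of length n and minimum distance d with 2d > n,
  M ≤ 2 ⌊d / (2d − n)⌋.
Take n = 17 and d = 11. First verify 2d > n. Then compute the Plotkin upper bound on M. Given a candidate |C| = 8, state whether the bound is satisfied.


Plotkin bound M ≤ 4; given |C| = 8 > bound (violated).

Check applicability: 2d = 22, n = 17.
2d − n = 5 > 0, so Plotkin applies.
Compute d/(2d−n) = 11/5 ≈ 2.2000.
⌊d/(2d−n)⌋ = 2.
Plotkin bound: M ≤ 2·2 = 4.
Given |C| = 8, check: VIOLATED.
This |C| is above the Plotkin bound, so no binary code with n = 17, d = 11 and 8 codewords exists.


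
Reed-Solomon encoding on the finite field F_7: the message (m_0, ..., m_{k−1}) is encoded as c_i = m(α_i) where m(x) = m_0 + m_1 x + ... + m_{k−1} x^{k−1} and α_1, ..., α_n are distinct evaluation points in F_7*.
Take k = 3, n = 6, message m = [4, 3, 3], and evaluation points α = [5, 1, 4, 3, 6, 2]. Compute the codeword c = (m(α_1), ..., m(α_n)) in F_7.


c = [3, 3, 1, 5, 4, 1]

Message polynomial: m(x) = 4 + 3·x + 3·x^2 (mod 7).
For each evaluation point α_i, compute m(α_i) mod 7:
  α_1 = 5: Horner steps 3 → 4 → 3, so m(5) = 3.
  α_2 = 1: Horner steps 3 → 6 → 3, so m(1) = 3.
  α_3 = 4: Horner steps 3 → 1 → 1, so m(4) = 1.
  α_4 = 3: Horner steps 3 → 5 → 5, so m(3) = 5.
  α_5 = 6: Horner steps 3 → 0 → 4, so m(6) = 4.
  α_6 = 2: Horner steps 3 → 2 → 1, so m(2) = 1.
Codeword c = [3, 3, 1, 5, 4, 1] ∈ F_7^6.


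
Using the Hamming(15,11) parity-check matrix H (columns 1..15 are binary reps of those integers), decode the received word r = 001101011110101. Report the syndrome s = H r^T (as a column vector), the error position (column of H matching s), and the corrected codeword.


s = (0, 0, 1, 1)^T, error position = 3, corrected codeword c = 000101011110101

Compute s = H r^T mod 2 one row at a time:
  s_1 = 1 + 1 + 1 + 1 + 0 + 1 + 0 + 1 = 6 ≡ 0 (mod 2).
  s_2 = 1 + 0 + 1 + 0 + 0 + 1 + 0 + 1 = 4 ≡ 0 (mod 2).
  s_3 = 0 + 1 + 1 + 0 + 1 + 1 + 0 + 1 = 5 ≡ 1 (mod 2).
  s_4 = 0 + 1 + 0 + 0 + 1 + 1 + 1 + 1 = 5 ≡ 1 (mod 2).
s = (0, 0, 1, 1)^T — this equals column 3 of H (binary 0011), so error is at position 3.
Correct: flip bit 3 of r = 001101011110101 to get c = 000101011110101.


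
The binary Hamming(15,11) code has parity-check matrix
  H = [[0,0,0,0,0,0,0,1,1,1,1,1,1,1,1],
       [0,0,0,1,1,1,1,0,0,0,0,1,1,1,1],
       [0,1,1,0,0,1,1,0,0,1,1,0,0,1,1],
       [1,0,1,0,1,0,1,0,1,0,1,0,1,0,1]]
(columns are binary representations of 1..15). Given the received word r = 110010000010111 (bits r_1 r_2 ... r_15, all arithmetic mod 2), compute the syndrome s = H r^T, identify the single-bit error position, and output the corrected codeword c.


s = (0, 0, 0, 1)^T, error position = 1, corrected codeword c = 010010000010111

Compute s = H r^T mod 2 one row at a time:
  s_1 = 0 + 0 + 0 + 1 + 0 + 1 + 1 + 1 = 4 ≡ 0 (mod 2).
  s_2 = 0 + 1 + 0 + 0 + 0 + 1 + 1 + 1 = 4 ≡ 0 (mod 2).
  s_3 = 1 + 0 + 0 + 0 + 0 + 1 + 1 + 1 = 4 ≡ 0 (mod 2).
  s_4 = 1 + 0 + 1 + 0 + 0 + 1 + 1 + 1 = 5 ≡ 1 (mod 2).
s = (0, 0, 0, 1)^T — this equals column 1 of H (binary 0001), so error is at position 1.
Correct: flip bit 1 of r = 110010000010111 to get c = 010010000010111.


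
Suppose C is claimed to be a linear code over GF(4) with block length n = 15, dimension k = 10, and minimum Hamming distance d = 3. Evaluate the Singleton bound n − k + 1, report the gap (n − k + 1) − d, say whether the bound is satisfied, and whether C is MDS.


Singleton RHS = n − k + 1 = 6, slack = 3, bound satisfied, not MDS.

Singleton bound: d ≤ n − k + 1.
Here n = 15, k = 10, so n − k + 1 = 6.
Given d = 3, check d ≤ 6: YES.
Slack = (n − k + 1) − d = 3.
The code is NOT MDS (slack = 3 > 0).
Description: the claimed parameters are [15, 10, 3]_4; such a code would be non-MDS.


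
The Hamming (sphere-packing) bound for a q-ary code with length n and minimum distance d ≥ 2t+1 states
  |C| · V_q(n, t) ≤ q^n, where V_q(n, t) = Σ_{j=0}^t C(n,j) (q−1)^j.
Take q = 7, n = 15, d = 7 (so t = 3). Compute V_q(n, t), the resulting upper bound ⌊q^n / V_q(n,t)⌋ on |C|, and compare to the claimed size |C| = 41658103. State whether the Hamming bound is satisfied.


V_q(n, t) = 102151, q^n = 4747561509943, Hamming bound = 46475918, |C| = 41658103 ≤ bound (satisfied).

Step 1: Compute V_q(n, t) = Σ_{j=0}^3 C(n, j) (q−1)^j.
  j = 0: C(15,0)·(6)^0 = 1·1 = 1.
  j = 1: C(15,1)·(6)^1 = 15·6 = 90.
  j = 2: C(15,2)·(6)^2 = 105·36 = 3780.
  j = 3: C(15,3)·(6)^3 = 455·216 = 98280.
  V_q(n, t) = 1 + 90 + 3780 + 98280 = 102151.
Step 2: q^n = 7^15 = 4747561509943.
Step 3: Hamming bound ⌊q^n / V_q(n,t)⌋ = ⌊4747561509943/102151⌋ = 46475918.
Step 4: Compare |C| = 41658103 to 46475918: satisfied.
The claimed |C| lies below the Hamming bound.


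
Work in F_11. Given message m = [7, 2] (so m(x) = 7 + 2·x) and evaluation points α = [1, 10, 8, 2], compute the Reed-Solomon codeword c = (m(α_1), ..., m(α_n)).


c = [9, 5, 1, 0]

Message polynomial: m(x) = 7 + 2·x (mod 11).
For each evaluation point α_i, compute m(α_i) mod 11:
  α_1 = 1: Horner steps 2 → 9, so m(1) = 9.
  α_2 = 10: Horner steps 2 → 5, so m(10) = 5.
  α_3 = 8: Horner steps 2 → 1, so m(8) = 1.
  α_4 = 2: Horner steps 2 → 0, so m(2) = 0.
Codeword c = [9, 5, 1, 0] ∈ F_11^4.


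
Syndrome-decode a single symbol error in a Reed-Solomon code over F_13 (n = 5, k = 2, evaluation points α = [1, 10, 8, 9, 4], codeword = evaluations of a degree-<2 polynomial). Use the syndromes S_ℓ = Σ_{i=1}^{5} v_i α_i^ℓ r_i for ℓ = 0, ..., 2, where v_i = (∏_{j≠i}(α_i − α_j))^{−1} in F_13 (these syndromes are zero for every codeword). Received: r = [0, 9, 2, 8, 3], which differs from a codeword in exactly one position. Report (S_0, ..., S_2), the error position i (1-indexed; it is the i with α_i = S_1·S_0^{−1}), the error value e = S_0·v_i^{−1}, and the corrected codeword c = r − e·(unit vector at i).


S = (2, 3, 11), error at position 3, error magnitude e = 8, c = [0, 9, 7, 8, 3].

Step 1: column multipliers v_i = (∏_{j≠i}(α_i − α_j))^{−1} mod 13.
  i = 1 (α = 1): (1−10)(1−8)(1−9)(1−4) = (−9)·(−7)·(−8)·(−3) = 1512 ≡ 4, so v_1 = 4^{−1} = 10 (mod 13).
  i = 2 (α = 10): (10−1)(10−8)(10−9)(10−4) = 9·2·1·6 = 108 ≡ 4, so v_2 = 4^{−1} = 10 (mod 13).
  i = 3 (α = 8): (8−1)(8−10)(8−9)(8−4) = 7·(−2)·(−1)·4 = 56 ≡ 4, so v_3 = 4^{−1} = 10 (mod 13).
  i = 4 (α = 9): (9−1)(9−10)(9−8)(9−4) = 8·(−1)·1·5 = −40 ≡ 12, so v_4 = 12^{−1} = 12 (mod 13).
  i = 5 (α = 4): (4−1)(4−10)(4−8)(4−9) = 3·(−6)·(−4)·(−5) = −360 ≡ 4, so v_5 = 4^{−1} = 10 (mod 13).
  v = [10, 10, 10, 12, 10].
Step 2: syndromes of r = [0, 9, 2, 8, 3] (all sums mod 13).
  S_0 = Σ v_i r_i = 10·0 + 10·9 + 10·2 + 12·8 + 10·3 = 236 ≡ 2.
  S_1 = Σ v_i α_i r_i = 10·1·0 + 10·10·9 + 10·8·2 + 12·9·8 + 10·4·3 = 2044 ≡ 3.
  α_i^2 mod 13 = [1, 9, 12, 3, 3].
  S_2 = Σ v_i α_i^2 r_i = 10·1·0 + 10·9·9 + 10·12·2 + 12·3·8 + 10·3·3 = 1428 ≡ 11.
  S = (2, 3, 11) ≠ 0, so r is not a codeword (an error is present).
Step 3: locate the error. For a single error e at position i, S_ℓ = v_i·e·α_i^ℓ, so α_err = S_1/S_0.
  S_0^{−1} = 2^{−1} = 7 (mod 13), so α_err = 3·7 = 21 ≡ 8 = α_3. Error position i = 3.
  Consistency check: S_2/S_1 = 11·9 = 99 ≡ 8 = α_err ✓ (single-error assumption holds).
Step 4: error magnitude e = S_0/v_3 = S_0·∏_{j≠3}(α_3 − α_j) = 2·4 = 8 ≡ 8 (mod 13).
Step 5: correct position 3: c_3 = r_3 − e = 2 − 8 ≡ 7 (mod 13). Hence c = [0, 9, 7, 8, 3].
  Check: interpolating c through the α_i gives m(x) = 12 + 1·x (degree < 2) with m(α_i) = c_i for every i, so c is indeed a codeword.


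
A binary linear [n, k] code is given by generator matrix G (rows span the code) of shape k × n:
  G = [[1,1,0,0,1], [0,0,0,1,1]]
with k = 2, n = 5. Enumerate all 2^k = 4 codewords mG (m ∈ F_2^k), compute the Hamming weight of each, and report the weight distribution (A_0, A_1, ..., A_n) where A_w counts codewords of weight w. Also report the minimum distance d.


Weight distribution: A_0 = 1, A_2 = 1, A_3 = 2. Minimum distance d = 2.

Enumerate all 2^2 = 4 messages m ∈ F_2^2.
For each, compute codeword c = mG in F_2^5, then tally its weight.
  m = 00 → c = 00000, weight = 0.
  m = 10 → c = 11001, weight = 3.
  m = 01 → c = 00011, weight = 2.
  m = 11 → c = 11010, weight = 3.
Tally weights:
  weight 0: 1 codewords.
  weight 2: 1 codewords.
  weight 3: 2 codewords.
Minimum distance d = smallest w > 0 with A_w > 0 = 2.
Sanity: Σ A_w = 4 = 2^2 = 4 ✓.


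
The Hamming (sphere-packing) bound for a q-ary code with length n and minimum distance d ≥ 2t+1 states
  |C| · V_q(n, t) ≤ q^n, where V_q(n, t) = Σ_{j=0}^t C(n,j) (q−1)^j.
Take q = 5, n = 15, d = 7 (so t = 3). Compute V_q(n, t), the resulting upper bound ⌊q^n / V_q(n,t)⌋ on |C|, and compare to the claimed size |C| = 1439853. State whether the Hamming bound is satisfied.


V_q(n, t) = 30861, q^n = 30517578125, Hamming bound = 988871, |C| = 1439853 > bound (violated).

Step 1: Compute V_q(n, t) = Σ_{j=0}^3 C(n, j) (q−1)^j.
  j = 0: C(15,0)·(4)^0 = 1·1 = 1.
  j = 1: C(15,1)·(4)^1 = 15·4 = 60.
  j = 2: C(15,2)·(4)^2 = 105·16 = 1680.
  j = 3: C(15,3)·(4)^3 = 455·64 = 29120.
  V_q(n, t) = 1 + 60 + 1680 + 29120 = 30861.
Step 2: q^n = 5^15 = 30517578125.
Step 3: Hamming bound ⌊q^n / V_q(n,t)⌋ = ⌊30517578125/30861⌋ = 988871.
Step 4: Compare |C| = 1439853 to 988871: violated.
The claimed |C| lies above the Hamming bound, so no 5-ary code of length 15 with d ≥ 7 can have 1439853 codewords.


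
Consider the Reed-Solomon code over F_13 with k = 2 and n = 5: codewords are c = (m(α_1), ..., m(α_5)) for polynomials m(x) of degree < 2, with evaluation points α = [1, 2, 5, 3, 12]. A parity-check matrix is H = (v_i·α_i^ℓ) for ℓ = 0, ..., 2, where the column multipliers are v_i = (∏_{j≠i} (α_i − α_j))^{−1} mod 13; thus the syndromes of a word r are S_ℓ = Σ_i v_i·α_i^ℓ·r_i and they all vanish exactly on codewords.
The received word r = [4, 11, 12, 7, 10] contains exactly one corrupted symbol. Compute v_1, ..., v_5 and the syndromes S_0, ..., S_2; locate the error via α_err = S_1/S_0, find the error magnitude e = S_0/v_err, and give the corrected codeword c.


S = (8, 8, 8), error at position 1, error magnitude e = 2, c = [2, 11, 12, 7, 10].

Step 1: column multipliers v_i = (∏_{j≠i}(α_i − α_j))^{−1} mod 13.
  i = 1 (α = 1): (1−2)(1−5)(1−3)(1−12) = (−1)·(−4)·(−2)·(−11) = 88 ≡ 10, so v_1 = 10^{−1} = 4 (mod 13).
  i = 2 (α = 2): (2−1)(2−5)(2−3)(2−12) = 1·(−3)·(−1)·(−10) = −30 ≡ 9, so v_2 = 9^{−1} = 3 (mod 13).
  i = 3 (α = 5): (5−1)(5−2)(5−3)(5−12) = 4·3·2·(−7) = −168 ≡ 1, so v_3 = 1^{−1} = 1 (mod 13).
  i = 4 (α = 3): (3−1)(3−2)(3−5)(3−12) = 2·1·(−2)·(−9) = 36 ≡ 10, so v_4 = 10^{−1} = 4 (mod 13).
  i = 5 (α = 12): (12−1)(12−2)(12−5)(12−3) = 11·10·7·9 = 6930 ≡ 1, so v_5 = 1^{−1} = 1 (mod 13).
  v = [4, 3, 1, 4, 1].
Step 2: syndromes of r = [4, 11, 12, 7, 10] (all sums mod 13).
  S_0 = Σ v_i r_i = 4·4 + 3·11 + 1·12 + 4·7 + 1·10 = 99 ≡ 8.
  S_1 = Σ v_i α_i r_i = 4·1·4 + 3·2·11 + 1·5·12 + 4·3·7 + 1·12·10 = 346 ≡ 8.
  α_i^2 mod 13 = [1, 4, 12, 9, 1].
  S_2 = Σ v_i α_i^2 r_i = 4·1·4 + 3·4·11 + 1·12·12 + 4·9·7 + 1·1·10 = 554 ≡ 8.
  S = (8, 8, 8) ≠ 0, so r is not a codeword (an error is present).
Step 3: locate the error. For a single error e at position i, S_ℓ = v_i·e·α_i^ℓ, so α_err = S_1/S_0.
  S_0^{−1} = 8^{−1} = 5 (mod 13), so α_err = 8·5 = 40 ≡ 1 = α_1. Error position i = 1.
  Consistency check: S_2/S_1 = 8·5 = 40 ≡ 1 = α_err ✓ (single-error assumption holds).
Step 4: error magnitude e = S_0/v_1 = S_0·∏_{j≠1}(α_1 − α_j) = 8·10 = 80 ≡ 2 (mod 13).
Step 5: correct position 1: c_1 = r_1 − e = 4 − 2 ≡ 2 (mod 13). Hence c = [2, 11, 12, 7, 10].
  Check: interpolating c through the α_i gives m(x) = 6 + 9·x (degree < 2) with m(α_i) = c_i for every i, so c is indeed a codeword.


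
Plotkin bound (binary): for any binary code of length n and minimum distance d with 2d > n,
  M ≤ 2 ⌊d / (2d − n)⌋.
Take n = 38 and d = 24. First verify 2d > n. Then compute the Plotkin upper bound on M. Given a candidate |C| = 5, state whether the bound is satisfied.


Plotkin bound M ≤ 4; given |C| = 5 > bound (violated).

Check applicability: 2d = 48, n = 38.
2d − n = 10 > 0, so Plotkin applies.
Compute d/(2d−n) = 24/10 ≈ 2.4000.
⌊d/(2d−n)⌋ = 2.
Plotkin bound: M ≤ 2·2 = 4.
Given |C| = 5, check: VIOLATED.
This |C| is above the Plotkin bound, so no binary code with n = 38, d = 24 and 5 codewords exists.


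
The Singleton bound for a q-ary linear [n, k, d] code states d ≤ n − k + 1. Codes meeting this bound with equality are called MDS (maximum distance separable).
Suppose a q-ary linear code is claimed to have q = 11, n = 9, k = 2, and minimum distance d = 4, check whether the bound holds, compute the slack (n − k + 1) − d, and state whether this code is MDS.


Singleton RHS = n − k + 1 = 8, slack = 4, bound satisfied, not MDS.

Singleton bound: d ≤ n − k + 1.
Here n = 9, k = 2, so n − k + 1 = 8.
Given d = 4, check d ≤ 8: YES.
Slack = (n − k + 1) − d = 4.
The code is NOT MDS (slack = 4 > 0).
Description: the claimed parameters are [9, 2, 4]_11; such a code would be non-MDS.


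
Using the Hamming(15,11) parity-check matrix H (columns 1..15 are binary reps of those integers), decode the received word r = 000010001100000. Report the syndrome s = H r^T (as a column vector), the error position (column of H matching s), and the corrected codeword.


s = (0, 1, 1, 0)^T, error position = 6, corrected codeword c = 000011001100000

Compute s = H r^T mod 2 one row at a time:
  s_1 = 0 + 1 + 1 + 0 + 0 + 0 + 0 + 0 = 2 ≡ 0 (mod 2).
  s_2 = 0 + 1 + 0 + 0 + 0 + 0 + 0 + 0 = 1 ≡ 1 (mod 2).
  s_3 = 0 + 0 + 0 + 0 + 1 + 0 + 0 + 0 = 1 ≡ 1 (mod 2).
  s_4 = 0 + 0 + 1 + 0 + 1 + 0 + 0 + 0 = 2 ≡ 0 (mod 2).
s = (0, 1, 1, 0)^T — this equals column 6 of H (binary 0110), so error is at position 6.
Correct: flip bit 6 of r = 000010001100000 to get c = 000011001100000.


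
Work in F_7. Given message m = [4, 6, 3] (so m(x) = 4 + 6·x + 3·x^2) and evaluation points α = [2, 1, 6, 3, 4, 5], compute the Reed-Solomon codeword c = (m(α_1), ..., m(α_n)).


c = [0, 6, 1, 0, 6, 4]

Message polynomial: m(x) = 4 + 6·x + 3·x^2 (mod 7).
For each evaluation point α_i, compute m(α_i) mod 7:
  α_1 = 2: Horner steps 3 → 5 → 0, so m(2) = 0.
  α_2 = 1: Horner steps 3 → 2 → 6, so m(1) = 6.
  α_3 = 6: Horner steps 3 → 3 → 1, so m(6) = 1.
  α_4 = 3: Horner steps 3 → 1 → 0, so m(3) = 0.
  α_5 = 4: Horner steps 3 → 4 → 6, so m(4) = 6.
  α_6 = 5: Horner steps 3 → 0 → 4, so m(5) = 4.
Codeword c = [0, 6, 1, 0, 6, 4] ∈ F_7^6.


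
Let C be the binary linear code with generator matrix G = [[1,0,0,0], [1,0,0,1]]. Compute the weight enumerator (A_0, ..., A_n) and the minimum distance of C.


Weight distribution: A_0 = 1, A_1 = 2, A_2 = 1. Minimum distance d = 1.

Enumerate all 2^2 = 4 messages m ∈ F_2^2.
For each, compute codeword c = mG in F_2^4, then tally its weight.
  m = 00 → c = 0000, weight = 0.
  m = 10 → c = 1000, weight = 1.
  m = 01 → c = 1001, weight = 2.
  m = 11 → c = 0001, weight = 1.
Tally weights:
  weight 0: 1 codewords.
  weight 1: 2 codewords.
  weight 2: 1 codewords.
Minimum distance d = smallest w > 0 with A_w > 0 = 1.
Sanity: Σ A_w = 4 = 2^2 = 4 ✓.


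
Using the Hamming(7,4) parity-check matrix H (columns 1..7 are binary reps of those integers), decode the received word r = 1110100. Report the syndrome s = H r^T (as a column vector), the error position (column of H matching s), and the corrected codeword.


s = (1, 0, 1)^T, error position = 5, corrected codeword c = 1110000

Compute s = H r^T mod 2 one row at a time:
  s_1 = 0 + 1 + 0 + 0 = 1 ≡ 1 (mod 2).
  s_2 = 1 + 1 + 0 + 0 = 2 ≡ 0 (mod 2).
  s_3 = 1 + 1 + 1 + 0 = 3 ≡ 1 (mod 2).
s = (1, 0, 1)^T — this equals column 5 of H (binary 101), so error is at position 5.
Correct: flip bit 5 of r = 1110100 to get c = 1110000.


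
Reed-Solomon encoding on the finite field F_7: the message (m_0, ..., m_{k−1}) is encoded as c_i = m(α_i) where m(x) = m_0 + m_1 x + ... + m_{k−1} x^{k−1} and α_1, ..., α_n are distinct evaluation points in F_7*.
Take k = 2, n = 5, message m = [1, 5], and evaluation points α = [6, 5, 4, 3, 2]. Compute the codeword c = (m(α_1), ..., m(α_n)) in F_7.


c = [3, 5, 0, 2, 4]

Message polynomial: m(x) = 1 + 5·x (mod 7).
For each evaluation point α_i, compute m(α_i) mod 7:
  α_1 = 6: Horner steps 5 → 3, so m(6) = 3.
  α_2 = 5: Horner steps 5 → 5, so m(5) = 5.
  α_3 = 4: Horner steps 5 → 0, so m(4) = 0.
  α_4 = 3: Horner steps 5 → 2, so m(3) = 2.
  α_5 = 2: Horner steps 5 → 4, so m(2) = 4.
Codeword c = [3, 5, 0, 2, 4] ∈ F_7^5.


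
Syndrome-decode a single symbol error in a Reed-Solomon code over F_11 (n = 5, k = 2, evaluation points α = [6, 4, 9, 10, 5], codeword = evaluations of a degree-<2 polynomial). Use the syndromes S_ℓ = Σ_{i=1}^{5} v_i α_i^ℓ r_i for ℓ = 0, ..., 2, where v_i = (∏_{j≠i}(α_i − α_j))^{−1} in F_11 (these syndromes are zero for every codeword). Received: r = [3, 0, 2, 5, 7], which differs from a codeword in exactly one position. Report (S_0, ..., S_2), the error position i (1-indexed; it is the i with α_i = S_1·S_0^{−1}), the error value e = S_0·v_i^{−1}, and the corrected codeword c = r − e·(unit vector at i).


S = (4, 7, 4), error at position 4, error magnitude e = 7, c = [3, 0, 2, 9, 7].

Step 1: column multipliers v_i = (∏_{j≠i}(α_i − α_j))^{−1} mod 11.
  i = 1 (α = 6): (6−4)(6−9)(6−10)(6−5) = 2·(−3)·(−4)·1 = 24 ≡ 2, so v_1 = 2^{−1} = 6 (mod 11).
  i = 2 (α = 4): (4−6)(4−9)(4−10)(4−5) = (−2)·(−5)·(−6)·(−1) = 60 ≡ 5, so v_2 = 5^{−1} = 9 (mod 11).
  i = 3 (α = 9): (9−6)(9−4)(9−10)(9−5) = 3·5·(−1)·4 = −60 ≡ 6, so v_3 = 6^{−1} = 2 (mod 11).
  i = 4 (α = 10): (10−6)(10−4)(10−9)(10−5) = 4·6·1·5 = 120 ≡ 10, so v_4 = 10^{−1} = 10 (mod 11).
  i = 5 (α = 5): (5−6)(5−4)(5−9)(5−10) = (−1)·1·(−4)·(−5) = −20 ≡ 2, so v_5 = 2^{−1} = 6 (mod 11).
  v = [6, 9, 2, 10, 6].
Step 2: syndromes of r = [3, 0, 2, 5, 7] (all sums mod 11).
  S_0 = Σ v_i r_i = 6·3 + 9·0 + 2·2 + 10·5 + 6·7 = 114 ≡ 4.
  S_1 = Σ v_i α_i r_i = 6·6·3 + 9·4·0 + 2·9·2 + 10·10·5 + 6·5·7 = 854 ≡ 7.
  α_i^2 mod 11 = [3, 5, 4, 1, 3].
  S_2 = Σ v_i α_i^2 r_i = 6·3·3 + 9·5·0 + 2·4·2 + 10·1·5 + 6·3·7 = 246 ≡ 4.
  S = (4, 7, 4) ≠ 0, so r is not a codeword (an error is present).
Step 3: locate the error. For a single error e at position i, S_ℓ = v_i·e·α_i^ℓ, so α_err = S_1/S_0.
  S_0^{−1} = 4^{−1} = 3 (mod 11), so α_err = 7·3 = 21 ≡ 10 = α_4. Error position i = 4.
  Consistency check: S_2/S_1 = 4·8 = 32 ≡ 10 = α_err ✓ (single-error assumption holds).
Step 4: error magnitude e = S_0/v_4 = S_0·∏_{j≠4}(α_4 − α_j) = 4·10 = 40 ≡ 7 (mod 11).
Step 5: correct position 4: c_4 = r_4 − e = 5 − 7 ≡ 9 (mod 11). Hence c = [3, 0, 2, 9, 7].
  Check: interpolating c through the α_i gives m(x) = 5 + 7·x (degree < 2) with m(α_i) = c_i for every i, so c is indeed a codeword.


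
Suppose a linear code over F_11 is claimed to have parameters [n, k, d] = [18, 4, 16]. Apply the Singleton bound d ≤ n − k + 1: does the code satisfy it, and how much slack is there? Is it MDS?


Singleton RHS = n − k + 1 = 15, slack = -1, bound violated (no such code; not MDS).

Singleton bound: d ≤ n − k + 1.
Here n = 18, k = 4, so n − k + 1 = 15.
Given d = 16, check d ≤ 15: NO.
Slack = (n − k + 1) − d = -1.
The slack is negative: d = 16 exceeds n − k + 1 = 15 by 1, so the Singleton bound is violated and no linear [18, 4, 16]_11 code can exist. In particular it is not MDS (MDS requires d = n − k + 1 exactly).
Description: the claimed parameters are [18, 4, 16]_11; such a code would be impossible (violates the Singleton bound).


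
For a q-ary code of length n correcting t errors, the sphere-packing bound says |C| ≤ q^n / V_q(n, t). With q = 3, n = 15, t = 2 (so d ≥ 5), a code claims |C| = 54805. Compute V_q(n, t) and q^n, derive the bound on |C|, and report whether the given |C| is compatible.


V_q(n, t) = 451, q^n = 14348907, Hamming bound = 31815, |C| = 54805 > bound (violated).

Step 1: Compute V_q(n, t) = Σ_{j=0}^2 C(n, j) (q−1)^j.
  j = 0: C(15,0)·(2)^0 = 1·1 = 1.
  j = 1: C(15,1)·(2)^1 = 15·2 = 30.
  j = 2: C(15,2)·(2)^2 = 105·4 = 420.
  V_q(n, t) = 1 + 30 + 420 = 451.
Step 2: q^n = 3^15 = 14348907.
Step 3: Hamming bound ⌊q^n / V_q(n,t)⌋ = ⌊14348907/451⌋ = 31815.
Step 4: Compare |C| = 54805 to 31815: violated.
The claimed |C| lies above the Hamming bound, so no 3-ary code of length 15 with d ≥ 5 can have 54805 codewords.


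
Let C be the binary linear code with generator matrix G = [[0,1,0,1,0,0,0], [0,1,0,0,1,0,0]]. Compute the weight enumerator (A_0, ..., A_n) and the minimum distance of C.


Weight distribution: A_0 = 1, A_2 = 3. Minimum distance d = 2.

Enumerate all 2^2 = 4 messages m ∈ F_2^2.
For each, compute codeword c = mG in F_2^7, then tally its weight.
  m = 00 → c = 0000000, weight = 0.
  m = 10 → c = 0101000, weight = 2.
  m = 01 → c = 0100100, weight = 2.
  m = 11 → c = 0001100, weight = 2.
Tally weights:
  weight 0: 1 codewords.
  weight 2: 3 codewords.
Minimum distance d = smallest w > 0 with A_w > 0 = 2.
Sanity: Σ A_w = 4 = 2^2 = 4 ✓.


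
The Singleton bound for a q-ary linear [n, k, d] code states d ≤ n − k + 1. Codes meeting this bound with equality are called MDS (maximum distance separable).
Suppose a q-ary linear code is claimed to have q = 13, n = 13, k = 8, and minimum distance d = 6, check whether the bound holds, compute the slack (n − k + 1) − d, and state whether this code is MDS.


Singleton RHS = n − k + 1 = 6, slack = 0, bound satisfied, MDS.

Singleton bound: d ≤ n − k + 1.
Here n = 13, k = 8, so n − k + 1 = 6.
Given d = 6, check d ≤ 6: YES.
Slack = (n − k + 1) − d = 0.
The code is MDS (slack = 0).
Description: the claimed parameters are [13, 8, 6]_13; such a code would be MDS (meets Singleton bound).


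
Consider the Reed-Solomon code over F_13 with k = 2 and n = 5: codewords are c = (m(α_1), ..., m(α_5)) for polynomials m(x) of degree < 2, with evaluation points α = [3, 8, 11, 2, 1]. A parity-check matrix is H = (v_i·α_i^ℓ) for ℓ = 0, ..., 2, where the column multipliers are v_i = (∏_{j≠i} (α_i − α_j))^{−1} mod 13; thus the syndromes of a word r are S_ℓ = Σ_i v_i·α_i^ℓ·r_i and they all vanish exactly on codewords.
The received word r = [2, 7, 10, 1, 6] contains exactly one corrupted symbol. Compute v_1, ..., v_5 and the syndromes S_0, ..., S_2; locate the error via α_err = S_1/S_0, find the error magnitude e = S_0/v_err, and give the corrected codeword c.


S = (11, 11, 11), error at position 5, error magnitude e = 6, c = [2, 7, 10, 1, 0].

Step 1: column multipliers v_i = (∏_{j≠i}(α_i − α_j))^{−1} mod 13.
  i = 1 (α = 3): (3−8)(3−11)(3−2)(3−1) = (−5)·(−8)·1·2 = 80 ≡ 2, so v_1 = 2^{−1} = 7 (mod 13).
  i = 2 (α = 8): (8−3)(8−11)(8−2)(8−1) = 5·(−3)·6·7 = −630 ≡ 7, so v_2 = 7^{−1} = 2 (mod 13).
  i = 3 (α = 11): (11−3)(11−8)(11−2)(11−1) = 8·3·9·10 = 2160 ≡ 2, so v_3 = 2^{−1} = 7 (mod 13).
  i = 4 (α = 2): (2−3)(2−8)(2−11)(2−1) = (−1)·(−6)·(−9)·1 = −54 ≡ 11, so v_4 = 11^{−1} = 6 (mod 13).
  i = 5 (α = 1): (1−3)(1−8)(1−11)(1−2) = (−2)·(−7)·(−10)·(−1) = 140 ≡ 10, so v_5 = 10^{−1} = 4 (mod 13).
  v = [7, 2, 7, 6, 4].
Step 2: syndromes of r = [2, 7, 10, 1, 6] (all sums mod 13).
  S_0 = Σ v_i r_i = 7·2 + 2·7 + 7·10 + 6·1 + 4·6 = 128 ≡ 11.
  S_1 = Σ v_i α_i r_i = 7·3·2 + 2·8·7 + 7·11·10 + 6·2·1 + 4·1·6 = 960 ≡ 11.
  α_i^2 mod 13 = [9, 12, 4, 4, 1].
  S_2 = Σ v_i α_i^2 r_i = 7·9·2 + 2·12·7 + 7·4·10 + 6·4·1 + 4·1·6 = 622 ≡ 11.
  S = (11, 11, 11) ≠ 0, so r is not a codeword (an error is present).
Step 3: locate the error. For a single error e at position i, S_ℓ = v_i·e·α_i^ℓ, so α_err = S_1/S_0.
  S_0^{−1} = 11^{−1} = 6 (mod 13), so α_err = 11·6 = 66 ≡ 1 = α_5. Error position i = 5.
  Consistency check: S_2/S_1 = 11·6 = 66 ≡ 1 = α_err ✓ (single-error assumption holds).
Step 4: error magnitude e = S_0/v_5 = S_0·∏_{j≠5}(α_5 − α_j) = 11·10 = 110 ≡ 6 (mod 13).
Step 5: correct position 5: c_5 = r_5 − e = 6 − 6 ≡ 0 (mod 13). Hence c = [2, 7, 10, 1, 0].
  Check: interpolating c through the α_i gives m(x) = 12 + 1·x (degree < 2) with m(α_i) = c_i for every i, so c is indeed a codeword.


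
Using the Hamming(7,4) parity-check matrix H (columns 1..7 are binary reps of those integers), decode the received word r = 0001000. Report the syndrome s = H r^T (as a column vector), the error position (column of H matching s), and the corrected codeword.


s = (1, 0, 0)^T, error position = 4, corrected codeword c = 0000000

Compute s = H r^T mod 2 one row at a time:
  s_1 = 1 + 0 + 0 + 0 = 1 ≡ 1 (mod 2).
  s_2 = 0 + 0 + 0 + 0 = 0 ≡ 0 (mod 2).
  s_3 = 0 + 0 + 0 + 0 = 0 ≡ 0 (mod 2).
s = (1, 0, 0)^T — this equals column 4 of H (binary 100), so error is at position 4.
Correct: flip bit 4 of r = 0001000 to get c = 0000000.


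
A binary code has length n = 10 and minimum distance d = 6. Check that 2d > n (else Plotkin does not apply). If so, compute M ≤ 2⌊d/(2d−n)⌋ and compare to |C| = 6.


Plotkin bound M ≤ 6; given |C| = 6 ≤ bound (satisfied).

Check applicability: 2d = 12, n = 10.
2d − n = 2 > 0, so Plotkin applies.
Compute d/(2d−n) = 6/2 ≈ 3.0000.
⌊d/(2d−n)⌋ = 3.
Plotkin bound: M ≤ 2·3 = 6.
Given |C| = 6, check: satisfied.
This |C| is at the Plotkin bound.


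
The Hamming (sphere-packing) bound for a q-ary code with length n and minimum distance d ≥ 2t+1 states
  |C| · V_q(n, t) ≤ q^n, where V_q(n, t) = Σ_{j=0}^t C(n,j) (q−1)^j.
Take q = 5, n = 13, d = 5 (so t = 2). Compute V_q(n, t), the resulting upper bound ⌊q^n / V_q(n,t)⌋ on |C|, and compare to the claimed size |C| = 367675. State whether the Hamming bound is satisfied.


V_q(n, t) = 1301, q^n = 1220703125, Hamming bound = 938280, |C| = 367675 ≤ bound (satisfied).

Step 1: Compute V_q(n, t) = Σ_{j=0}^2 C(n, j) (q−1)^j.
  j = 0: C(13,0)·(4)^0 = 1·1 = 1.
  j = 1: C(13,1)·(4)^1 = 13·4 = 52.
  j = 2: C(13,2)·(4)^2 = 78·16 = 1248.
  V_q(n, t) = 1 + 52 + 1248 = 1301.
Step 2: q^n = 5^13 = 1220703125.
Step 3: Hamming bound ⌊q^n / V_q(n,t)⌋ = ⌊1220703125/1301⌋ = 938280.
Step 4: Compare |C| = 367675 to 938280: satisfied.
The claimed |C| lies below the Hamming bound.


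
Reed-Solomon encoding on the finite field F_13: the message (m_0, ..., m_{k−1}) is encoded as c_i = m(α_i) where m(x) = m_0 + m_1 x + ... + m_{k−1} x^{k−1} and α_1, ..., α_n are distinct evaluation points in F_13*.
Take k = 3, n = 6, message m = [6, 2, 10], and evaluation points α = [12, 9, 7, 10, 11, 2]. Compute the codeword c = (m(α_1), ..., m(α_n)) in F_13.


c = [1, 2, 3, 12, 3, 11]

Message polynomial: m(x) = 6 + 2·x + 10·x^2 (mod 13).
For each evaluation point α_i, compute m(α_i) mod 13:
  α_1 = 12: Horner steps 10 → 5 → 1, so m(12) = 1.
  α_2 = 9: Horner steps 10 → 1 → 2, so m(9) = 2.
  α_3 = 7: Horner steps 10 → 7 → 3, so m(7) = 3.
  α_4 = 10: Horner steps 10 → 11 → 12, so m(10) = 12.
  α_5 = 11: Horner steps 10 → 8 → 3, so m(11) = 3.
  α_6 = 2: Horner steps 10 → 9 → 11, so m(2) = 11.
Codeword c = [1, 2, 3, 12, 3, 11] ∈ F_13^6.


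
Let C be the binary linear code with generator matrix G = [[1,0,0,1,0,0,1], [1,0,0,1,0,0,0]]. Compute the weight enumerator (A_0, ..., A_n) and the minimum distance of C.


Weight distribution: A_0 = 1, A_1 = 1, A_2 = 1, A_3 = 1. Minimum distance d = 1.

Enumerate all 2^2 = 4 messages m ∈ F_2^2.
For each, compute codeword c = mG in F_2^7, then tally its weight.
  m = 00 → c = 0000000, weight = 0.
  m = 10 → c = 1001001, weight = 3.
  m = 01 → c = 1001000, weight = 2.
  m = 11 → c = 0000001, weight = 1.
Tally weights:
  weight 0: 1 codewords.
  weight 1: 1 codewords.
  weight 2: 1 codewords.
  weight 3: 1 codewords.
Minimum distance d = smallest w > 0 with A_w > 0 = 1.
Sanity: Σ A_w = 4 = 2^2 = 4 ✓.


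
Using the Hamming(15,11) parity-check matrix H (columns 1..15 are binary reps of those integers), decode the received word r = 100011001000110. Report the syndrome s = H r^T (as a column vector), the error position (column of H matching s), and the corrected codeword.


s = (1, 0, 0, 0)^T, error position = 8, corrected codeword c = 100011011000110

Compute s = H r^T mod 2 one row at a time:
  s_1 = 0 + 1 + 0 + 0 + 0 + 1 + 1 + 0 = 3 ≡ 1 (mod 2).
  s_2 = 0 + 1 + 1 + 0 + 0 + 1 + 1 + 0 = 4 ≡ 0 (mod 2).
  s_3 = 0 + 0 + 1 + 0 + 0 + 0 + 1 + 0 = 2 ≡ 0 (mod 2).
  s_4 = 1 + 0 + 1 + 0 + 1 + 0 + 1 + 0 = 4 ≡ 0 (mod 2).
s = (1, 0, 0, 0)^T — this equals column 8 of H (binary 1000), so error is at position 8.
Correct: flip bit 8 of r = 100011001000110 to get c = 100011011000110.


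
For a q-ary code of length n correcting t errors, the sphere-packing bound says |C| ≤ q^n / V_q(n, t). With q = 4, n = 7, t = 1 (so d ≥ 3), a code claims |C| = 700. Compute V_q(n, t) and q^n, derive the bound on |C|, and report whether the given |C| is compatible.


V_q(n, t) = 22, q^n = 16384, Hamming bound = 744, |C| = 700 ≤ bound (satisfied).

Step 1: Compute V_q(n, t) = Σ_{j=0}^1 C(n, j) (q−1)^j.
  j = 0: C(7,0)·(3)^0 = 1·1 = 1.
  j = 1: C(7,1)·(3)^1 = 7·3 = 21.
  V_q(n, t) = 1 + 21 = 22.
Step 2: q^n = 4^7 = 16384.
Step 3: Hamming bound ⌊q^n / V_q(n,t)⌋ = ⌊16384/22⌋ = 744.
Step 4: Compare |C| = 700 to 744: satisfied.
The claimed |C| lies below the Hamming bound.


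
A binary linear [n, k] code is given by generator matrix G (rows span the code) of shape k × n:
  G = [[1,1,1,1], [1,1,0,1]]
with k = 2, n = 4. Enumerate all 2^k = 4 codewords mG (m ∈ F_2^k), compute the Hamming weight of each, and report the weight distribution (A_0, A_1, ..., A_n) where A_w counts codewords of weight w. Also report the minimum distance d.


Weight distribution: A_0 = 1, A_1 = 1, A_3 = 1, A_4 = 1. Minimum distance d = 1.

Enumerate all 2^2 = 4 messages m ∈ F_2^2.
For each, compute codeword c = mG in F_2^4, then tally its weight.
  m = 00 → c = 0000, weight = 0.
  m = 10 → c = 1111, weight = 4.
  m = 01 → c = 1101, weight = 3.
  m = 11 → c = 0010, weight = 1.
Tally weights:
  weight 0: 1 codewords.
  weight 1: 1 codewords.
  weight 3: 1 codewords.
  weight 4: 1 codewords.
Minimum distance d = smallest w > 0 with A_w > 0 = 1.
Sanity: Σ A_w = 4 = 2^2 = 4 ✓.


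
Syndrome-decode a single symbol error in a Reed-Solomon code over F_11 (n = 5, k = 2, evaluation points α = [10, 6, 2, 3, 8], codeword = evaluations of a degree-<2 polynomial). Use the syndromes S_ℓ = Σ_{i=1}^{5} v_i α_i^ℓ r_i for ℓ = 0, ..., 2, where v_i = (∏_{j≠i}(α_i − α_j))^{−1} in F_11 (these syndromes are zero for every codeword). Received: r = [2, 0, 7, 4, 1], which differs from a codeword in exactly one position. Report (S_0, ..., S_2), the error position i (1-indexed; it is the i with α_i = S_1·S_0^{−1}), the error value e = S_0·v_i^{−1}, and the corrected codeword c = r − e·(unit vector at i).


S = (4, 8, 5), error at position 3, error magnitude e = 9, c = [2, 0, 9, 4, 1].

Step 1: column multipliers v_i = (∏_{j≠i}(α_i − α_j))^{−1} mod 11.
  i = 1 (α = 10): (10−6)(10−2)(10−3)(10−8) = 4·8·7·2 = 448 ≡ 8, so v_1 = 8^{−1} = 7 (mod 11).
  i = 2 (α = 6): (6−10)(6−2)(6−3)(6−8) = (−4)·4·3·(−2) = 96 ≡ 8, so v_2 = 8^{−1} = 7 (mod 11).
  i = 3 (α = 2): (2−10)(2−6)(2−3)(2−8) = (−8)·(−4)·(−1)·(−6) = 192 ≡ 5, so v_3 = 5^{−1} = 9 (mod 11).
  i = 4 (α = 3): (3−10)(3−6)(3−2)(3−8) = (−7)·(−3)·1·(−5) = −105 ≡ 5, so v_4 = 5^{−1} = 9 (mod 11).
  i = 5 (α = 8): (8−10)(8−6)(8−2)(8−3) = (−2)·2·6·5 = −120 ≡ 1, so v_5 = 1^{−1} = 1 (mod 11).
  v = [7, 7, 9, 9, 1].
Step 2: syndromes of r = [2, 0, 7, 4, 1] (all sums mod 11).
  S_0 = Σ v_i r_i = 7·2 + 7·0 + 9·7 + 9·4 + 1·1 = 114 ≡ 4.
  S_1 = Σ v_i α_i r_i = 7·10·2 + 7·6·0 + 9·2·7 + 9·3·4 + 1·8·1 = 382 ≡ 8.
  α_i^2 mod 11 = [1, 3, 4, 9, 9].
  S_2 = Σ v_i α_i^2 r_i = 7·1·2 + 7·3·0 + 9·4·7 + 9·9·4 + 1·9·1 = 599 ≡ 5.
  S = (4, 8, 5) ≠ 0, so r is not a codeword (an error is present).
Step 3: locate the error. For a single error e at position i, S_ℓ = v_i·e·α_i^ℓ, so α_err = S_1/S_0.
  S_0^{−1} = 4^{−1} = 3 (mod 11), so α_err = 8·3 = 24 ≡ 2 = α_3. Error position i = 3.
  Consistency check: S_2/S_1 = 5·7 = 35 ≡ 2 = α_err ✓ (single-error assumption holds).
Step 4: error magnitude e = S_0/v_3 = S_0·∏_{j≠3}(α_3 − α_j) = 4·5 = 20 ≡ 9 (mod 11).
Step 5: correct position 3: c_3 = r_3 − e = 7 − 9 ≡ 9 (mod 11). Hence c = [2, 0, 9, 4, 1].
  Check: interpolating c through the α_i gives m(x) = 8 + 6·x (degree < 2) with m(α_i) = c_i for every i, so c is indeed a codeword.


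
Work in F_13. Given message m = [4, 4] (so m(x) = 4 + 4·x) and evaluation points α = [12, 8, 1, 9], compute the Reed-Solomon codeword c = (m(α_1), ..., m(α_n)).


c = [0, 10, 8, 1]

Message polynomial: m(x) = 4 + 4·x (mod 13).
For each evaluation point α_i, compute m(α_i) mod 13:
  α_1 = 12: Horner steps 4 → 0, so m(12) = 0.
  α_2 = 8: Horner steps 4 → 10, so m(8) = 10.
  α_3 = 1: Horner steps 4 → 8, so m(1) = 8.
  α_4 = 9: Horner steps 4 → 1, so m(9) = 1.
Codeword c = [0, 10, 8, 1] ∈ F_13^4.


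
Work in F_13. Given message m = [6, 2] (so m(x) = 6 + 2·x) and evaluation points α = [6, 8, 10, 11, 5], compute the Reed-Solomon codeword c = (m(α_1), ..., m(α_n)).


c = [5, 9, 0, 2, 3]

Message polynomial: m(x) = 6 + 2·x (mod 13).
For each evaluation point α_i, compute m(α_i) mod 13:
  α_1 = 6: Horner steps 2 → 5, so m(6) = 5.
  α_2 = 8: Horner steps 2 → 9, so m(8) = 9.
  α_3 = 10: Horner steps 2 → 0, so m(10) = 0.
  α_4 = 11: Horner steps 2 → 2, so m(11) = 2.
  α_5 = 5: Horner steps 2 → 3, so m(5) = 3.
Codeword c = [5, 9, 0, 2, 3] ∈ F_13^5.


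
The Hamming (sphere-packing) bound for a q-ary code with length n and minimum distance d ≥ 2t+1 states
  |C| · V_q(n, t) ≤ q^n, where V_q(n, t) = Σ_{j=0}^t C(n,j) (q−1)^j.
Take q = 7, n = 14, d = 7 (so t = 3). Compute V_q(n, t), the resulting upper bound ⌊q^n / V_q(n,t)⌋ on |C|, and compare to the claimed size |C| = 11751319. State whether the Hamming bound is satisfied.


V_q(n, t) = 81985, q^n = 678223072849, Hamming bound = 8272526, |C| = 11751319 > bound (violated).

Step 1: Compute V_q(n, t) = Σ_{j=0}^3 C(n, j) (q−1)^j.
  j = 0: C(14,0)·(6)^0 = 1·1 = 1.
  j = 1: C(14,1)·(6)^1 = 14·6 = 84.
  j = 2: C(14,2)·(6)^2 = 91·36 = 3276.
  j = 3: C(14,3)·(6)^3 = 364·216 = 78624.
  V_q(n, t) = 1 + 84 + 3276 + 78624 = 81985.
Step 2: q^n = 7^14 = 678223072849.
Step 3: Hamming bound ⌊q^n / V_q(n,t)⌋ = ⌊678223072849/81985⌋ = 8272526.
Step 4: Compare |C| = 11751319 to 8272526: violated.
The claimed |C| lies above the Hamming bound, so no 7-ary code of length 14 with d ≥ 7 can have 11751319 codewords.


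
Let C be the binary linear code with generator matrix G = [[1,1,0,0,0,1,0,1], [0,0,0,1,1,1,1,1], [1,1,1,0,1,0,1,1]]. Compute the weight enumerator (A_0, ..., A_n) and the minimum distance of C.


Weight distribution: A_0 = 1, A_3 = 1, A_4 = 2, A_5 = 3, A_6 = 1. Minimum distance d = 3.

Enumerate all 2^3 = 8 messages m ∈ F_2^3.
For each, compute codeword c = mG in F_2^8, then tally its weight.
  m = 000 → c = 00000000, weight = 0.
  m = 100 → c = 11000101, weight = 4.
  m = 010 → c = 00011111, weight = 5.
  m = 110 → c = 11011010, weight = 5.
  m = 001 → c = 11101011, weight = 6.
  m = 101 → c = 00101110, weight = 4.
  m = 011 → c = 11110100, weight = 5.
  m = 111 → c = 00110001, weight = 3.
Tally weights:
  weight 0: 1 codewords.
  weight 3: 1 codewords.
  weight 4: 2 codewords.
  weight 5: 3 codewords.
  weight 6: 1 codewords.
Minimum distance d = smallest w > 0 with A_w > 0 = 3.
Sanity: Σ A_w = 8 = 2^3 = 8 ✓.


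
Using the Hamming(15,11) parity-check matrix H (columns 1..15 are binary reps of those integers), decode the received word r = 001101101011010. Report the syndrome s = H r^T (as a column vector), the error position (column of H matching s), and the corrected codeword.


s = (0, 1, 1, 0)^T, error position = 6, corrected codeword c = 001100101011010

Compute s = H r^T mod 2 one row at a time:
  s_1 = 0 + 1 + 0 + 1 + 1 + 0 + 1 + 0 = 4 ≡ 0 (mod 2).
  s_2 = 1 + 0 + 1 + 1 + 1 + 0 + 1 + 0 = 5 ≡ 1 (mod 2).
  s_3 = 0 + 1 + 1 + 1 + 0 + 1 + 1 + 0 = 5 ≡ 1 (mod 2).
  s_4 = 0 + 1 + 0 + 1 + 1 + 1 + 0 + 0 = 4 ≡ 0 (mod 2).
s = (0, 1, 1, 0)^T — this equals column 6 of H (binary 0110), so error is at position 6.
Correct: flip bit 6 of r = 001101101011010 to get c = 001100101011010.
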